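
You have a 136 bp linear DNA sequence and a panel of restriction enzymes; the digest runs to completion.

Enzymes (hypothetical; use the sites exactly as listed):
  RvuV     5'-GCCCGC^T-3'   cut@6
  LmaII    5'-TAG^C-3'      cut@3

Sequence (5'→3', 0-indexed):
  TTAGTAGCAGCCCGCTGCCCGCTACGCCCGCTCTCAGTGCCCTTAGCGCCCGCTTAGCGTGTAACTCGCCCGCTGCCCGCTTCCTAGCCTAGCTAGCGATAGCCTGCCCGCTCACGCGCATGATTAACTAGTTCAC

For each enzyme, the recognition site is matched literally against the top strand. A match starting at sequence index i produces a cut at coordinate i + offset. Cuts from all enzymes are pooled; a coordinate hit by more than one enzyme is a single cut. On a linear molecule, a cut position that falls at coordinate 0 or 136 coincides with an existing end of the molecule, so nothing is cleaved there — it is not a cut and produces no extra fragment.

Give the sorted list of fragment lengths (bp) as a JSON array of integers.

Scan for sites:
  RvuV (GCCCGCT, off=6): starts [9, 16, 25, 47, 67, 74, 105] → cuts [15, 22, 31, 53, 73, 80, 111]
  LmaII (TAGC, off=3): starts [4, 43, 54, 84, 89, 93, 99] → cuts [7, 46, 57, 87, 92, 96, 102]

All cut coordinates (distinct, sorted): [7, 15, 22, 31, 46, 53, 57, 73, 80, 87, 92, 96, 102, 111]

Fragments:
  [0,7): 7 bp
  [7,15): 8 bp
  [15,22): 7 bp
  [22,31): 9 bp
  [31,46): 15 bp
  [46,53): 7 bp
  [53,57): 4 bp
  [57,73): 16 bp
  [73,80): 7 bp
  [80,87): 7 bp
  [87,92): 5 bp
  [92,96): 4 bp
  [96,102): 6 bp
  [102,111): 9 bp
  [111,136): 25 bp

[4,4,5,6,7,7,7,7,7,8,9,9,15,16,25]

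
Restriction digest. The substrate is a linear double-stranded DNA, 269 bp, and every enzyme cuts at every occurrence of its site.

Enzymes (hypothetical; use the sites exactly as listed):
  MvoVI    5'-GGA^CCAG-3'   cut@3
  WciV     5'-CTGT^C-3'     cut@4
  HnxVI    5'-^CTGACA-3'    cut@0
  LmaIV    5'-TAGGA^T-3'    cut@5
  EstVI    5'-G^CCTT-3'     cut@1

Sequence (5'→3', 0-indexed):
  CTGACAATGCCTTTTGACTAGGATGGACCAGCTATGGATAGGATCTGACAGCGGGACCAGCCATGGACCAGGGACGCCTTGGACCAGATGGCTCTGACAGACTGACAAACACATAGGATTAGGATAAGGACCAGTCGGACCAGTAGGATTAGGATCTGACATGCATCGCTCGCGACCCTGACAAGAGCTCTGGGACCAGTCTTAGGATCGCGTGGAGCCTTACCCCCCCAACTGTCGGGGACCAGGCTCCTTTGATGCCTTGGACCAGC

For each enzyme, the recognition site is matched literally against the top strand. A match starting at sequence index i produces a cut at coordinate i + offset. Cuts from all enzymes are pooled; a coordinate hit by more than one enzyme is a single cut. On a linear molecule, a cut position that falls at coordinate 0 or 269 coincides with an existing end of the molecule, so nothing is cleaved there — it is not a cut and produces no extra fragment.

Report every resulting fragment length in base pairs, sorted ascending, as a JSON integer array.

Per-enzyme occurrences:
  MvoVI (GGACCAG, off=3): starts [24, 53, 64, 80, 127, 136, 192, 238, 261] → cuts [27, 56, 67, 83, 130, 139, 195, 241, 264]
  WciV (CTGTC, off=4): starts [231] → cuts [235]
  HnxVI (CTGACA, off=0): starts [0, 44, 93, 101, 155, 177] → cuts [44, 93, 101, 155, 177] (position 0 is a terminus of the linear molecule — no cut)
  LmaIV (TAGGAT, off=5): starts [18, 38, 113, 119, 143, 149, 202] → cuts [23, 43, 118, 124, 148, 154, 207]
  EstVI (GCCTT, off=1): starts [8, 75, 216, 256] → cuts [9, 76, 217, 257]

All cut coordinates (distinct, sorted): [9, 23, 27, 43, 44, 56, 67, 76, 83, 93, 101, 118, 124, 130, 139, 148, 154, 155, 177, 195, 207, 217, 235, 241, 257, 264]

Fragments:
  [0,9): 9 bp
  [9,23): 14 bp
  [23,27): 4 bp
  [27,43): 16 bp
  [43,44): 1 bp
  [44,56): 12 bp
  [56,67): 11 bp
  [67,76): 9 bp
  [76,83): 7 bp
  [83,93): 10 bp
  [93,101): 8 bp
  [101,118): 17 bp
  [118,124): 6 bp
  [124,130): 6 bp
  [130,139): 9 bp
  [139,148): 9 bp
  [148,154): 6 bp
  [154,155): 1 bp
  [155,177): 22 bp
  [177,195): 18 bp
  [195,207): 12 bp
  [207,217): 10 bp
  [217,235): 18 bp
  [235,241): 6 bp
  [241,257): 16 bp
  [257,264): 7 bp
  [264,269): 5 bp

[1,1,4,5,6,6,6,6,7,7,8,9,9,9,9,10,10,11,12,12,14,16,16,17,18,18,22]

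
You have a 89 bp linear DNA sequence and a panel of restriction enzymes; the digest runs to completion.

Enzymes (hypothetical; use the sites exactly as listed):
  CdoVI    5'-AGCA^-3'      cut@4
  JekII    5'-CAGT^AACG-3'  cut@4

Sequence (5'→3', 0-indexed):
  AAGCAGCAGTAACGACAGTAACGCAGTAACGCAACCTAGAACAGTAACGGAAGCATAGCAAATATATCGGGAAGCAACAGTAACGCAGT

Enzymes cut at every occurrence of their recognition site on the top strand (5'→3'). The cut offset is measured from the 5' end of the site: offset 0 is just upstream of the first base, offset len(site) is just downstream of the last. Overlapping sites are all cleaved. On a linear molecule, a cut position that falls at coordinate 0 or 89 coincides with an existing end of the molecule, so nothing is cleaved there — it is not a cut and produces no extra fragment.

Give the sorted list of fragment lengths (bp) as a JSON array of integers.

Site scan:
  CdoVI (AGCA, off=4): starts [1, 4, 51, 56, 72] → cuts [5, 8, 55, 60, 76]
  JekII (CAGTAACG, off=4): starts [6, 15, 23, 41, 77] → cuts [10, 19, 27, 45, 81]

Pooled cuts: [5, 8, 10, 19, 27, 45, 55, 60, 76, 81]

Fragments:
  [0,5): 5 bp
  [5,8): 3 bp
  [8,10): 2 bp
  [10,19): 9 bp
  [19,27): 8 bp
  [27,45): 18 bp
  [45,55): 10 bp
  [55,60): 5 bp
  [60,76): 16 bp
  [76,81): 5 bp
  [81,89): 8 bp

[2,3,5,5,5,8,8,9,10,16,18]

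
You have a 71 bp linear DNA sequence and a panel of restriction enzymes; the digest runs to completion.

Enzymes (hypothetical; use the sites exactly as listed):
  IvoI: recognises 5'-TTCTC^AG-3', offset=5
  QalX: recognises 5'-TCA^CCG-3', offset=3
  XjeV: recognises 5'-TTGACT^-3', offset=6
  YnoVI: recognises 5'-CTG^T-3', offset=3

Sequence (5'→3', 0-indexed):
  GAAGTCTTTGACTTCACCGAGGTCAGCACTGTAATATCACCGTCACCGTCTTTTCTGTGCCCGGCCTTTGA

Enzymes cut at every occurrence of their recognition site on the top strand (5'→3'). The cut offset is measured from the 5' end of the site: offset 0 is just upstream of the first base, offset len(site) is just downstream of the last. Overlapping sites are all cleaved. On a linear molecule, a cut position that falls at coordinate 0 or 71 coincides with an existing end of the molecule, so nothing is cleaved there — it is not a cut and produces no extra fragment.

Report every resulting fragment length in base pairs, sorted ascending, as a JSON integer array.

Site scan:
  IvoI (TTCTCAG, off=5): no sites
  QalX (TCACCG, off=3): starts [13, 36, 42] → cuts [16, 39, 45]
  XjeV (TTGACT, off=6): starts [7] → cuts [13]
  YnoVI (CTGT, off=3): starts [28, 54] → cuts [31, 57]

All cut coordinates (distinct, sorted): [13, 16, 31, 39, 45, 57]

Fragment lengths:
  [0,13): 13 bp
  [13,16): 3 bp
  [16,31): 15 bp
  [31,39): 8 bp
  [39,45): 6 bp
  [45,57): 12 bp
  [57,71): 14 bp

[3,6,8,12,13,14,15]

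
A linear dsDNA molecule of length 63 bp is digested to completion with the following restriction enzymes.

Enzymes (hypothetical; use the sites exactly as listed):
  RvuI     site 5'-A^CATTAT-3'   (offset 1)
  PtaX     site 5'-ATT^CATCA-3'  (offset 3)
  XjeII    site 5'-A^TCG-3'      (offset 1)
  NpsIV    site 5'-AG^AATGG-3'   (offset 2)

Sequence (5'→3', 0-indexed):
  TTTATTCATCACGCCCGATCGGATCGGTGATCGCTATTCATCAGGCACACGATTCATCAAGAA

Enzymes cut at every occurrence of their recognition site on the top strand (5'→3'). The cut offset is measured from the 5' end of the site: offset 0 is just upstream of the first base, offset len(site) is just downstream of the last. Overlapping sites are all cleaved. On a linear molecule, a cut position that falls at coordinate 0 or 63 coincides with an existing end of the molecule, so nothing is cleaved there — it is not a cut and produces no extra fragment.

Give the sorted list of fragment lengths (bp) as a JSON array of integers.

Site scan:
  RvuI (ACATTAT, off=1): no sites
  PtaX (ATTCATCA, off=3): starts [3, 35, 51] → cuts [6, 38, 54]
  XjeII (ATCG, off=1): starts [17, 22, 29] → cuts [18, 23, 30]
  NpsIV (AGAATGG, off=2): no sites

Pooled cuts: [6, 18, 23, 30, 38, 54]

Fragments:
  [0,6): 6 bp
  [6,18): 12 bp
  [18,23): 5 bp
  [23,30): 7 bp
  [30,38): 8 bp
  [38,54): 16 bp
  [54,63): 9 bp

[5,6,7,8,9,12,16]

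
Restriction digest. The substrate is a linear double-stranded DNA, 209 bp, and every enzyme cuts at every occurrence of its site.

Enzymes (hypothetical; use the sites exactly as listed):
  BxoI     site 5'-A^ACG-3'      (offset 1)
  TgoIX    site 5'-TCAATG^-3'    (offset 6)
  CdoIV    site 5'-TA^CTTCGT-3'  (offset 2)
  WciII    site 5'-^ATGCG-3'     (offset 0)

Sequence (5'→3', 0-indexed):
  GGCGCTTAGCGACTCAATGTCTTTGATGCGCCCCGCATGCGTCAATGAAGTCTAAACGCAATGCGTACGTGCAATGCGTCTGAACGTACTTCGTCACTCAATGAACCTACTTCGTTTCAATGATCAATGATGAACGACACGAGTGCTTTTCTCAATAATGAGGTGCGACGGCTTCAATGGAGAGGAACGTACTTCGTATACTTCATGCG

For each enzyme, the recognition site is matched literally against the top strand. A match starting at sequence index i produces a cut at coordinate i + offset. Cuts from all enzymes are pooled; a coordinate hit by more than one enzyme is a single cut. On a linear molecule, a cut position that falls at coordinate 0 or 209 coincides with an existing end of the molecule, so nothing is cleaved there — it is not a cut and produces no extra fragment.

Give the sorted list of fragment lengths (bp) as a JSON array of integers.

[4,5,5,5,5,6,6,7,7,8,10,11,11,13,13,13,15,19,46]

Site scan:
  BxoI AACG/1: at [54, 82, 132, 185] ⇒ [55, 83, 133, 186]
  TgoIX TCAATG/6: at [13, 41, 97, 116, 123, 173] ⇒ [19, 47, 103, 122, 129, 179]
  CdoIV TACTTCGT/2: at [86, 107, 189] ⇒ [88, 109, 191]
  WciII ATGCG/0: at [25, 36, 60, 73, 204] ⇒ [25, 36, 60, 73, 204]

Pooled cuts: [19, 25, 36, 47, 55, 60, 73, 83, 88, 103, 109, 122, 129, 133, 179, 186, 191, 204]

Fragment lengths:
  [0,19): 19 bp
  [19,25): 6 bp
  [25,36): 11 bp
  [36,47): 11 bp
  [47,55): 8 bp
  [55,60): 5 bp
  [60,73): 13 bp
  [73,83): 10 bp
  [83,88): 5 bp
  [88,103): 15 bp
  [103,109): 6 bp
  [109,122): 13 bp
  [122,129): 7 bp
  [129,133): 4 bp
  [133,179): 46 bp
  [179,186): 7 bp
  [186,191): 5 bp
  [191,204): 13 bp
  [204,209): 5 bp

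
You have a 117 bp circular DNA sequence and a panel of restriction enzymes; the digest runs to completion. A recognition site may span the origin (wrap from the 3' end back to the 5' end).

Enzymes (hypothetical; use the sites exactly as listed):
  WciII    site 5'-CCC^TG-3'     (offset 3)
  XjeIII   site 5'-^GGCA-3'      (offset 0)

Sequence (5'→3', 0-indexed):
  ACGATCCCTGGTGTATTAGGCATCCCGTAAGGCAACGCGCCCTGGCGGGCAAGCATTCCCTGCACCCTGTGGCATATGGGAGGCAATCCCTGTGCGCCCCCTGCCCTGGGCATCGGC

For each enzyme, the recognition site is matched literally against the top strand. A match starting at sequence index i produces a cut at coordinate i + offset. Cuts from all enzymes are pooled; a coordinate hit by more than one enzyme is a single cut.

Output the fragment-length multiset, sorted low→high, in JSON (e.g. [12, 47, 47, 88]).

Site scan:
  WciII (CCCTG, off=3): starts [5, 39, 57, 64, 87, 98, 103] → cuts [8, 42, 60, 67, 90, 101, 106]
  XjeIII (GGCA, off=0): starts [18, 30, 47, 70, 81, 108, 114] → cuts [18, 30, 47, 70, 81, 108, 114]

All cut coordinates (distinct, sorted): [8, 18, 30, 42, 47, 60, 67, 70, 81, 90, 101, 106, 108, 114]

Fragment lengths:
  8→18: 10 bp
  18→30: 12 bp
  30→42: 12 bp
  42→47: 5 bp
  47→60: 13 bp
  60→67: 7 bp
  67→70: 3 bp
  70→81: 11 bp
  81→90: 9 bp
  90→101: 11 bp
  101→106: 5 bp
  106→108: 2 bp
  108→114: 6 bp
  114→8 (wrap): 117-114+8 = 11 bp

[2,3,5,5,6,7,9,10,11,11,11,12,12,13]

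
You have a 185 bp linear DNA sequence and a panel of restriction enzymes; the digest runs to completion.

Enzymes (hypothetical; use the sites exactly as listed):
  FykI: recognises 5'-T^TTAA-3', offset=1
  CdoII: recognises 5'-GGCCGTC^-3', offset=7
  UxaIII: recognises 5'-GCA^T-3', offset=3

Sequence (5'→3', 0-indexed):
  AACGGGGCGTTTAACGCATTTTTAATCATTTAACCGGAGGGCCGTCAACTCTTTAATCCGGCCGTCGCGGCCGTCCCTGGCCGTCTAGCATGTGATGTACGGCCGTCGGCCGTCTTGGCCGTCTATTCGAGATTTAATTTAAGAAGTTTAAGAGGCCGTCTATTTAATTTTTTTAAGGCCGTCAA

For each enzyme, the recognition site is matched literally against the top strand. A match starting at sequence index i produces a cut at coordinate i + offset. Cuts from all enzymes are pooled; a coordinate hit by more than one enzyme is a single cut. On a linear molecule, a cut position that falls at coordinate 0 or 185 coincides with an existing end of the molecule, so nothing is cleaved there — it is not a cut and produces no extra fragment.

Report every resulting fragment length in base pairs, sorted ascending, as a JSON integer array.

Scan for sites:
  FykI (TTTAA, off=1): starts [9, 20, 28, 51, 132, 137, 146, 162, 171] → cuts [10, 21, 29, 52, 133, 138, 147, 163, 172]
  CdoII (GGCCGTC, off=7): starts [39, 59, 68, 78, 100, 107, 116, 153, 176] → cuts [46, 66, 75, 85, 107, 114, 123, 160, 183]
  UxaIII (GCAT, off=3): starts [15, 87] → cuts [18, 90]

All cut coordinates (distinct, sorted): [10, 18, 21, 29, 46, 52, 66, 75, 85, 90, 107, 114, 123, 133, 138, 147, 160, 163, 172, 183]

Fragment lengths:
  [0,10): 10 bp
  [10,18): 8 bp
  [18,21): 3 bp
  [21,29): 8 bp
  [29,46): 17 bp
  [46,52): 6 bp
  [52,66): 14 bp
  [66,75): 9 bp
  [75,85): 10 bp
  [85,90): 5 bp
  [90,107): 17 bp
  [107,114): 7 bp
  [114,123): 9 bp
  [123,133): 10 bp
  [133,138): 5 bp
  [138,147): 9 bp
  [147,160): 13 bp
  [160,163): 3 bp
  [163,172): 9 bp
  [172,183): 11 bp
  [183,185): 2 bp

[2,3,3,5,5,6,7,8,8,9,9,9,9,10,10,10,11,13,14,17,17]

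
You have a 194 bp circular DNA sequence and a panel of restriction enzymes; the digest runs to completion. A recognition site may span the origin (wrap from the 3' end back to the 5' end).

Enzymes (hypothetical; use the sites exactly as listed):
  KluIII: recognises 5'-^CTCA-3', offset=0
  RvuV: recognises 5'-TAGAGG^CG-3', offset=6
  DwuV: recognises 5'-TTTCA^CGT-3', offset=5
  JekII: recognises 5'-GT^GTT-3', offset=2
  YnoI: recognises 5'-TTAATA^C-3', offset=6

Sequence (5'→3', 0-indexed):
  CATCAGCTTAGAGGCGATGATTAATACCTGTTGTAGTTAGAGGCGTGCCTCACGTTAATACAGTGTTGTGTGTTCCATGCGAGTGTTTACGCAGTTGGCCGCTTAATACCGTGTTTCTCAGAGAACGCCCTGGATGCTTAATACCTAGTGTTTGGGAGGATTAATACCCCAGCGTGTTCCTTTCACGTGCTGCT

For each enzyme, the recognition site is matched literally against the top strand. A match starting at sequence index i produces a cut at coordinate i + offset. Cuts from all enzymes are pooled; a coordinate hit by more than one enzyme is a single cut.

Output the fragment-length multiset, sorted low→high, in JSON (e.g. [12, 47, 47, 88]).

Scan for sites:
  KluIII (CTCA, off=0): starts [48, 116, 192] → cuts [48, 116, 192]
  RvuV (TAGAGGCG, off=6): starts [8, 37] → cuts [14, 43]
  DwuV (TTTCACGT, off=5): starts [180] → cuts [185]
  JekII (GTGTT, off=2): starts [62, 69, 82, 110, 147, 173] → cuts [64, 71, 84, 112, 149, 175]
  YnoI (TTAATAC, off=6): starts [20, 54, 102, 137, 160] → cuts [26, 60, 108, 143, 166]

All cut coordinates (distinct, sorted): [14, 26, 43, 48, 60, 64, 71, 84, 108, 112, 116, 143, 149, 166, 175, 185, 192]

Fragment lengths:
  14→26: 12 bp
  26→43: 17 bp
  43→48: 5 bp
  48→60: 12 bp
  60→64: 4 bp
  64→71: 7 bp
  71→84: 13 bp
  84→108: 24 bp
  108→112: 4 bp
  112→116: 4 bp
  116→143: 27 bp
  143→149: 6 bp
  149→166: 17 bp
  166→175: 9 bp
  175→185: 10 bp
  185→192: 7 bp
  192→14 (wrap): 194-192+14 = 16 bp

[4,4,4,5,6,7,7,9,10,12,12,13,16,17,17,24,27]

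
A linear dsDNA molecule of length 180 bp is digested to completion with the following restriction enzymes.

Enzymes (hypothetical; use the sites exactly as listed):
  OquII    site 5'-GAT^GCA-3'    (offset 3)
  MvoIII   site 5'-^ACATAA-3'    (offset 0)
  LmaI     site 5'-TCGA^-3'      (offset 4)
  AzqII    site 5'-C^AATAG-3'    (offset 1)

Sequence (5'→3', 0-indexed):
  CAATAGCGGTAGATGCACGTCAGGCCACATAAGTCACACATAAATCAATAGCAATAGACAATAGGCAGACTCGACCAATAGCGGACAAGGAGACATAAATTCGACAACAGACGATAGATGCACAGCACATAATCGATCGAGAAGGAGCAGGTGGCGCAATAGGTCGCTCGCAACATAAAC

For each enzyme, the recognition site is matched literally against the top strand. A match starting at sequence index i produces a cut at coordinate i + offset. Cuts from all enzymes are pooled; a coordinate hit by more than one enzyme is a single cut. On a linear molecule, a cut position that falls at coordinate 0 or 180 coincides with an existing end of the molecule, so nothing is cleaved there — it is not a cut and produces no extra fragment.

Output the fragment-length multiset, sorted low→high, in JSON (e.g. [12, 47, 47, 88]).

[1,2,4,6,7,7,8,9,10,11,12,12,13,15,15,15,16,17]

Site scan:
  OquII GATGCA/3: at [11, 116] ⇒ [14, 119]
  MvoIII ACATAA/0: at [26, 37, 92, 126, 172] ⇒ [26, 37, 92, 126, 172]
  LmaI TCGA/4: at [70, 100, 132, 136] ⇒ [74, 104, 136, 140]
  AzqII CAATAG/1: at [0, 45, 51, 58, 75, 156] ⇒ [1, 46, 52, 59, 76, 157]

Pooled cuts: [1, 14, 26, 37, 46, 52, 59, 74, 76, 92, 104, 119, 126, 136, 140, 157, 172]

Fragments:
  [0,1): 1 bp
  [1,14): 13 bp
  [14,26): 12 bp
  [26,37): 11 bp
  [37,46): 9 bp
  [46,52): 6 bp
  [52,59): 7 bp
  [59,74): 15 bp
  [74,76): 2 bp
  [76,92): 16 bp
  [92,104): 12 bp
  [104,119): 15 bp
  [119,126): 7 bp
  [126,136): 10 bp
  [136,140): 4 bp
  [140,157): 17 bp
  [157,172): 15 bp
  [172,180): 8 bp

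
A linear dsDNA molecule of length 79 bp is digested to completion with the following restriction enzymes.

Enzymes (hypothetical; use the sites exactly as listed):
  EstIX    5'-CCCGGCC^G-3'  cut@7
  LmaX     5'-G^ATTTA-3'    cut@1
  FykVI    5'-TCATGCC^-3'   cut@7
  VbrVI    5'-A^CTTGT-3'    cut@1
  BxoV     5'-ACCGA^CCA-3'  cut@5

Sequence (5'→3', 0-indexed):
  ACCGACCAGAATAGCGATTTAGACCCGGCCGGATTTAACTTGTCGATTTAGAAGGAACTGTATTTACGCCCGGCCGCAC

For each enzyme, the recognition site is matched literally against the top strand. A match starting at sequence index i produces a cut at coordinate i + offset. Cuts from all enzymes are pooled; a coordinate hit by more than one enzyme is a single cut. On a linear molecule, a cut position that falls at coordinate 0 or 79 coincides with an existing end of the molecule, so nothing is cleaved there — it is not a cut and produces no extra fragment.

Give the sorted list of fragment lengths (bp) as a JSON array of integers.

Site scan:
  EstIX (CCCGGCCG, off=7): starts [23, 68] → cuts [30, 75]
  LmaX (GATTTA, off=1): starts [15, 31, 44] → cuts [16, 32, 45]
  FykVI (TCATGCC, off=7): no sites
  VbrVI (ACTTGT, off=1): starts [37] → cuts [38]
  BxoV (ACCGACCA, off=5): starts [0] → cuts [5]

All cut coordinates (distinct, sorted): [5, 16, 30, 32, 38, 45, 75]

Fragment lengths:
  [0,5): 5 bp
  [5,16): 11 bp
  [16,30): 14 bp
  [30,32): 2 bp
  [32,38): 6 bp
  [38,45): 7 bp
  [45,75): 30 bp
  [75,79): 4 bp

[2,4,5,6,7,11,14,30]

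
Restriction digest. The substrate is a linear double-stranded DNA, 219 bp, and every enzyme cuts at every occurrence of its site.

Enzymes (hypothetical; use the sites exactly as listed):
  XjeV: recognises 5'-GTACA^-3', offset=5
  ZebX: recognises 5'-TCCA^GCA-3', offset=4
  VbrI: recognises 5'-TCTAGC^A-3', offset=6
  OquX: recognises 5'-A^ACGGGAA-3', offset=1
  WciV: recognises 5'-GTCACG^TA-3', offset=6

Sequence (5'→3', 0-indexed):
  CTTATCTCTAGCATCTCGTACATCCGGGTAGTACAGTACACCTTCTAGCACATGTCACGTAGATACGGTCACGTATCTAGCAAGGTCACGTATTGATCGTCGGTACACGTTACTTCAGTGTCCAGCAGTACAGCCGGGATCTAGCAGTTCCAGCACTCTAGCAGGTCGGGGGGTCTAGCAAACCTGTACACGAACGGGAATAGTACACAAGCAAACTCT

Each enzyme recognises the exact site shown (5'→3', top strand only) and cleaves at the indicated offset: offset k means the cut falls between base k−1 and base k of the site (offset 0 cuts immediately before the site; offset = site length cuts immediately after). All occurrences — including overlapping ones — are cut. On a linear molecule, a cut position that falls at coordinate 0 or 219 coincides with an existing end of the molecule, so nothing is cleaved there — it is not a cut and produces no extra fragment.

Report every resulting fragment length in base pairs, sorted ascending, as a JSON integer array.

Site scan:
  XjeV (GTACA, off=5): starts [17, 30, 35, 102, 127, 185, 202] → cuts [22, 35, 40, 107, 132, 190, 207]
  ZebX (TCCAGCA, off=4): starts [120, 148] → cuts [124, 152]
  VbrI (TCTAGCA, off=6): starts [6, 43, 75, 139, 156, 173] → cuts [12, 49, 81, 145, 162, 179]
  OquX (AACGGGAA, off=1): starts [192] → cuts [193]
  WciV (GTCACGTA, off=6): starts [53, 67, 84] → cuts [59, 73, 90]

Pooled cuts: [12, 22, 35, 40, 49, 59, 73, 81, 90, 107, 124, 132, 145, 152, 162, 179, 190, 193, 207]

Fragment lengths:
  [0,12): 12 bp
  [12,22): 10 bp
  [22,35): 13 bp
  [35,40): 5 bp
  [40,49): 9 bp
  [49,59): 10 bp
  [59,73): 14 bp
  [73,81): 8 bp
  [81,90): 9 bp
  [90,107): 17 bp
  [107,124): 17 bp
  [124,132): 8 bp
  [132,145): 13 bp
  [145,152): 7 bp
  [152,162): 10 bp
  [162,179): 17 bp
  [179,190): 11 bp
  [190,193): 3 bp
  [193,207): 14 bp
  [207,219): 12 bp

[3,5,7,8,8,9,9,10,10,10,11,12,12,13,13,14,14,17,17,17]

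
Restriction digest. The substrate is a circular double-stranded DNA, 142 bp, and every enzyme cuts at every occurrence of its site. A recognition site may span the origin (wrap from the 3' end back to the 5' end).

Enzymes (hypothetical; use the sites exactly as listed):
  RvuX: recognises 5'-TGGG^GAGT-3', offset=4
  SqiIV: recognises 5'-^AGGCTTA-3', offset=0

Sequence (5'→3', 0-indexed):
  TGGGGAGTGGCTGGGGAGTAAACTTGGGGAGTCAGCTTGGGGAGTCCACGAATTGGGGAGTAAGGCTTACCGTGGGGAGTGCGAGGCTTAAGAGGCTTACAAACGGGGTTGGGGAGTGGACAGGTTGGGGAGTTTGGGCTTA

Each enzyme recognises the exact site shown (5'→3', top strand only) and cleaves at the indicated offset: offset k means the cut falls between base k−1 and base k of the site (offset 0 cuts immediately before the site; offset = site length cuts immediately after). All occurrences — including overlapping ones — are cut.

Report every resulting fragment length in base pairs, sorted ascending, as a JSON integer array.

[5,7,9,11,13,13,14,16,16,17,21]

Scan for sites:
  RvuX (TGGGGAGT, off=4): starts [0, 11, 24, 37, 53, 72, 109, 125] → cuts [4, 15, 28, 41, 57, 76, 113, 129]
  SqiIV (AGGCTTA, off=0): starts [62, 83, 92] → cuts [62, 83, 92]

Pooled cuts: [4, 15, 28, 41, 57, 62, 76, 83, 92, 113, 129]

Fragments:
  4→15: 11 bp
  15→28: 13 bp
  28→41: 13 bp
  41→57: 16 bp
  57→62: 5 bp
  62→76: 14 bp
  76→83: 7 bp
  83→92: 9 bp
  92→113: 21 bp
  113→129: 16 bp
  129→4 (wrap): 142-129+4 = 17 bp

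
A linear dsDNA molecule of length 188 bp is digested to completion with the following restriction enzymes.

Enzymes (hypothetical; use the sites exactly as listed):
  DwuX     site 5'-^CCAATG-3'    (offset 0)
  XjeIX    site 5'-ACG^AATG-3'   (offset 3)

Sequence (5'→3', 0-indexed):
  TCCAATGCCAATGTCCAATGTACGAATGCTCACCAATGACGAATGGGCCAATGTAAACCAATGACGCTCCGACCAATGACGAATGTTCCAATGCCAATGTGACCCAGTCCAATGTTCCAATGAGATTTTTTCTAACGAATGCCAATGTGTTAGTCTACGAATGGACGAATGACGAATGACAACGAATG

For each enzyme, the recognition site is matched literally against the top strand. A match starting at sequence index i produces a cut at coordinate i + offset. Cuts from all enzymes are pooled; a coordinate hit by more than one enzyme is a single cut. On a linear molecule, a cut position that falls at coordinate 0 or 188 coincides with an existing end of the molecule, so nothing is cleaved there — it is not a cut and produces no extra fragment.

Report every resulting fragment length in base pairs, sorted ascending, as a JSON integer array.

[1,4,4,6,6,6,6,7,7,8,8,8,9,9,10,10,10,15,15,18,21]

Site scan:
  DwuX CCAATG/0: at [1, 7, 14, 32, 47, 57, 72, 87, 93, 108, 116, 141] ⇒ [1, 7, 14, 32, 47, 57, 72, 87, 93, 108, 116, 141]
  XjeIX ACGAATG/3: at [21, 38, 78, 134, 156, 164, 171, 181] ⇒ [24, 41, 81, 137, 159, 167, 174, 184]

All cut coordinates (distinct, sorted): [1, 7, 14, 24, 32, 41, 47, 57, 72, 81, 87, 93, 108, 116, 137, 141, 159, 167, 174, 184]

Fragment lengths:
  [0,1): 1 bp
  [1,7): 6 bp
  [7,14): 7 bp
  [14,24): 10 bp
  [24,32): 8 bp
  [32,41): 9 bp
  [41,47): 6 bp
  [47,57): 10 bp
  [57,72): 15 bp
  [72,81): 9 bp
  [81,87): 6 bp
  [87,93): 6 bp
  [93,108): 15 bp
  [108,116): 8 bp
  [116,137): 21 bp
  [137,141): 4 bp
  [141,159): 18 bp
  [159,167): 8 bp
  [167,174): 7 bp
  [174,184): 10 bp
  [184,188): 4 bp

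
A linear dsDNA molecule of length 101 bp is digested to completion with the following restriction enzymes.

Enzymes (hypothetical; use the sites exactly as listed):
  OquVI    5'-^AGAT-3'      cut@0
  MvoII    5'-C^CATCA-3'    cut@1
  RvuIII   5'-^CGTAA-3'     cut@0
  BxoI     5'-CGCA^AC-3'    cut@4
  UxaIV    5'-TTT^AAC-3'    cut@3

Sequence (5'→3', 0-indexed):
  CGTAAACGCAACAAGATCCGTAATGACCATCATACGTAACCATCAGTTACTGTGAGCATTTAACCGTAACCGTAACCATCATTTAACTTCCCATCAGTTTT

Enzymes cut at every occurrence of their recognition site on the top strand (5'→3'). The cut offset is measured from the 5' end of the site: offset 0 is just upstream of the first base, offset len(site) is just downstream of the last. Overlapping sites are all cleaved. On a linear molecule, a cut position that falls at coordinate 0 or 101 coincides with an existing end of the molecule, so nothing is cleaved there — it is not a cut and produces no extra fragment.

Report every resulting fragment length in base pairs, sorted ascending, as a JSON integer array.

Scan for sites:
  OquVI AGAT/0: at [13] ⇒ [13]
  MvoII CCATCA/1: at [26, 39, 75, 90] ⇒ [27, 40, 76, 91]
  RvuIII CGTAA/0: at [0, 18, 34, 64, 70] ⇒ [18, 34, 64, 70] (position 0 is a terminus of the linear molecule — no cut)
  BxoI CGCAAC/4: at [6] ⇒ [10]
  UxaIV TTTAAC/3: at [58, 81] ⇒ [61, 84]

All cut coordinates (distinct, sorted): [10, 13, 18, 27, 34, 40, 61, 64, 70, 76, 84, 91]

Fragment lengths:
  [0,10): 10 bp
  [10,13): 3 bp
  [13,18): 5 bp
  [18,27): 9 bp
  [27,34): 7 bp
  [34,40): 6 bp
  [40,61): 21 bp
  [61,64): 3 bp
  [64,70): 6 bp
  [70,76): 6 bp
  [76,84): 8 bp
  [84,91): 7 bp
  [91,101): 10 bp

[3,3,5,6,6,6,7,7,8,9,10,10,21]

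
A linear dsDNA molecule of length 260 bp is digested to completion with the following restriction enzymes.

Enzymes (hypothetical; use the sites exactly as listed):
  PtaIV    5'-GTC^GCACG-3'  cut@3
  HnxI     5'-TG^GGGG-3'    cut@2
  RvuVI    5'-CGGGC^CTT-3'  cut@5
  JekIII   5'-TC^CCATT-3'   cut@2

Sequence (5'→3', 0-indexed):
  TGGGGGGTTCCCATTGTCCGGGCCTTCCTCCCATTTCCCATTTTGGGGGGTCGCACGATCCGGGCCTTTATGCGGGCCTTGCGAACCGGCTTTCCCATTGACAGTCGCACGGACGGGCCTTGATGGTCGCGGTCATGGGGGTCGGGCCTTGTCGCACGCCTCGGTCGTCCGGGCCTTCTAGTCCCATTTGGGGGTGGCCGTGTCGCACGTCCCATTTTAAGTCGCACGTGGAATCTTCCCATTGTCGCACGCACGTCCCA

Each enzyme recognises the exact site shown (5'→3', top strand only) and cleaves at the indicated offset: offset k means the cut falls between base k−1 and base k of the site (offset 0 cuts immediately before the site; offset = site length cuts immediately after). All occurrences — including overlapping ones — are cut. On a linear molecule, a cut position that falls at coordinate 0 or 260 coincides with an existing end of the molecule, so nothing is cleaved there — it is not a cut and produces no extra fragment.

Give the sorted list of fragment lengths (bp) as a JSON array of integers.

[2,6,7,7,7,7,7,8,8,8,9,10,12,12,12,12,13,13,14,14,15,17,19,21]

Scan for sites:
  PtaIV (GTCGCACG, off=3): starts [49, 103, 150, 201, 220, 243] → cuts [52, 106, 153, 204, 223, 246]
  HnxI (TGGGGG, off=2): starts [0, 43, 135, 188] → cuts [2, 45, 137, 190]
  RvuVI (CGGGCCTT, off=5): starts [18, 60, 72, 113, 142, 169] → cuts [23, 65, 77, 118, 147, 174]
  JekIII (TCCCATT, off=2): starts [8, 28, 35, 92, 181, 209, 236] → cuts [10, 30, 37, 94, 183, 211, 238]

Pooled cuts: [2, 10, 23, 30, 37, 45, 52, 65, 77, 94, 106, 118, 137, 147, 153, 174, 183, 190, 204, 211, 223, 238, 246]

Fragment lengths:
  [0,2): 2 bp
  [2,10): 8 bp
  [10,23): 13 bp
  [23,30): 7 bp
  [30,37): 7 bp
  [37,45): 8 bp
  [45,52): 7 bp
  [52,65): 13 bp
  [65,77): 12 bp
  [77,94): 17 bp
  [94,106): 12 bp
  [106,118): 12 bp
  [118,137): 19 bp
  [137,147): 10 bp
  [147,153): 6 bp
  [153,174): 21 bp
  [174,183): 9 bp
  [183,190): 7 bp
  [190,204): 14 bp
  [204,211): 7 bp
  [211,223): 12 bp
  [223,238): 15 bp
  [238,246): 8 bp
  [246,260): 14 bp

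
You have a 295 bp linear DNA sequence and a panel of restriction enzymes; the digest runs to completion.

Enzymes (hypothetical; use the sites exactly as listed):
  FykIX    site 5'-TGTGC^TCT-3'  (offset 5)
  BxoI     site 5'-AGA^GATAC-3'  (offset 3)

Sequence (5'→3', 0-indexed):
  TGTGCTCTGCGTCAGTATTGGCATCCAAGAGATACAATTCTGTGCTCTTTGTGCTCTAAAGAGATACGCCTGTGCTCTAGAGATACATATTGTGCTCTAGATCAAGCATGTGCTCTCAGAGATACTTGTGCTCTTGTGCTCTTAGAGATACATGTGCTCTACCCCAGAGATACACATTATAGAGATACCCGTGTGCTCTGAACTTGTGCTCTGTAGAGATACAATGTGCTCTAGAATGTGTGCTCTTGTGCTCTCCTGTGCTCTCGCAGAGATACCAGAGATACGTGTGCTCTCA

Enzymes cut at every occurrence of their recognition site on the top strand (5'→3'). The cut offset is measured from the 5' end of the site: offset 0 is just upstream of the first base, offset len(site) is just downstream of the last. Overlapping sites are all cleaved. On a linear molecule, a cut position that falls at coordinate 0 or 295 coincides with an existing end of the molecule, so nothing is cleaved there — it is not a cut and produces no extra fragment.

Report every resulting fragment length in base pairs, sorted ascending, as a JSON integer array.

[5,5,6,7,7,8,8,8,8,9,9,9,10,11,11,11,11,12,13,13,13,14,14,15,15,18,25]

Scan for sites:
  FykIX (TGTGCTCT, off=5): starts [0, 40, 49, 70, 90, 108, 126, 134, 152, 191, 204, 224, 238, 246, 256, 285] → cuts [5, 45, 54, 75, 95, 113, 131, 139, 157, 196, 209, 229, 243, 251, 261, 290]
  BxoI (AGAGATAC, off=3): starts [27, 59, 78, 117, 143, 165, 180, 214, 267, 276] → cuts [30, 62, 81, 120, 146, 168, 183, 217, 270, 279]

All cut coordinates (distinct, sorted): [5, 30, 45, 54, 62, 75, 81, 95, 113, 120, 131, 139, 146, 157, 168, 183, 196, 209, 217, 229, 243, 251, 261, 270, 279, 290]

Fragment lengths:
  [0,5): 5 bp
  [5,30): 25 bp
  [30,45): 15 bp
  [45,54): 9 bp
  [54,62): 8 bp
  [62,75): 13 bp
  [75,81): 6 bp
  [81,95): 14 bp
  [95,113): 18 bp
  [113,120): 7 bp
  [120,131): 11 bp
  [131,139): 8 bp
  [139,146): 7 bp
  [146,157): 11 bp
  [157,168): 11 bp
  [168,183): 15 bp
  [183,196): 13 bp
  [196,209): 13 bp
  [209,217): 8 bp
  [217,229): 12 bp
  [229,243): 14 bp
  [243,251): 8 bp
  [251,261): 10 bp
  [261,270): 9 bp
  [270,279): 9 bp
  [279,290): 11 bp
  [290,295): 5 bp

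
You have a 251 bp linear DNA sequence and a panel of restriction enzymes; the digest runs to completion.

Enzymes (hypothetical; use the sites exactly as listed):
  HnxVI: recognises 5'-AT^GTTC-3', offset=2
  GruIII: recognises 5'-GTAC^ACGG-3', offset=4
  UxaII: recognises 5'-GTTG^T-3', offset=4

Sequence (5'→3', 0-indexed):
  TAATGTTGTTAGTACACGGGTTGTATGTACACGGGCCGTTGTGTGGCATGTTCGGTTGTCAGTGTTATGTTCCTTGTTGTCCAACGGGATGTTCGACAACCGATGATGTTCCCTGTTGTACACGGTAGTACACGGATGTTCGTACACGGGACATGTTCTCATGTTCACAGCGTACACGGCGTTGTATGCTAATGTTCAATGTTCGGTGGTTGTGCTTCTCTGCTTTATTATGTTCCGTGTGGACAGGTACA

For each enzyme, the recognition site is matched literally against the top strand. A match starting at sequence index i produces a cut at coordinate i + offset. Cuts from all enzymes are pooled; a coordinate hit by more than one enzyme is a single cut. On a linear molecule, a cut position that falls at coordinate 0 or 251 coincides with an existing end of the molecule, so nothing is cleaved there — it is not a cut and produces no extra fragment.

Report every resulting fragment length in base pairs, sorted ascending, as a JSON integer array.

[3,6,7,7,7,8,8,8,8,8,9,9,9,9,10,10,11,11,11,11,12,13,17,19,20]

Per-enzyme occurrences:
  HnxVI (ATGTTC, off=2): starts [47, 66, 88, 105, 135, 152, 160, 191, 198, 229] → cuts [49, 68, 90, 107, 137, 154, 162, 193, 200, 231]
  GruIII (GTACACGG, off=4): starts [11, 26, 117, 127, 141, 171] → cuts [15, 30, 121, 131, 145, 175]
  UxaII (GTTGT, off=4): starts [4, 19, 37, 54, 75, 114, 180, 208] → cuts [8, 23, 41, 58, 79, 118, 184, 212]

Pooled cuts: [8, 15, 23, 30, 41, 49, 58, 68, 79, 90, 107, 118, 121, 131, 137, 145, 154, 162, 175, 184, 193, 200, 212, 231]

Fragments:
  [0,8): 8 bp
  [8,15): 7 bp
  [15,23): 8 bp
  [23,30): 7 bp
  [30,41): 11 bp
  [41,49): 8 bp
  [49,58): 9 bp
  [58,68): 10 bp
  [68,79): 11 bp
  [79,90): 11 bp
  [90,107): 17 bp
  [107,118): 11 bp
  [118,121): 3 bp
  [121,131): 10 bp
  [131,137): 6 bp
  [137,145): 8 bp
  [145,154): 9 bp
  [154,162): 8 bp
  [162,175): 13 bp
  [175,184): 9 bp
  [184,193): 9 bp
  [193,200): 7 bp
  [200,212): 12 bp
  [212,231): 19 bp
  [231,251): 20 bp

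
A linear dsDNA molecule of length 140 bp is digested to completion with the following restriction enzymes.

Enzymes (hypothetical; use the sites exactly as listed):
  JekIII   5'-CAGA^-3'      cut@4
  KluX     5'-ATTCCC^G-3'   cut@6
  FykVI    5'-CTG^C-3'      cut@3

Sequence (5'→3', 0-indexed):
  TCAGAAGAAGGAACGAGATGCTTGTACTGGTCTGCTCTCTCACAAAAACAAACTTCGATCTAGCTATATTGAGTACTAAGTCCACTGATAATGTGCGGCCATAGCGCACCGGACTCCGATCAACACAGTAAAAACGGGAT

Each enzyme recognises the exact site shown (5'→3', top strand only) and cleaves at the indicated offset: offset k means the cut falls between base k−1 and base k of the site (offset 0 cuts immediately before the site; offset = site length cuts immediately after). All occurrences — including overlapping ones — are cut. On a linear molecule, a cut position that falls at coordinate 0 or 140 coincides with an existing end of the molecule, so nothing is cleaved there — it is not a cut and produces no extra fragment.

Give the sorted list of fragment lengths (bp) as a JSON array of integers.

[5,29,106]

Site scan:
  JekIII (CAGA, off=4): starts [1] → cuts [5]
  KluX (ATTCCCG, off=6): no sites
  FykVI (CTGC, off=3): starts [31] → cuts [34]

Pooled cuts: [5, 34]

Fragment lengths:
  [0,5): 5 bp
  [5,34): 29 bp
  [34,140): 106 bp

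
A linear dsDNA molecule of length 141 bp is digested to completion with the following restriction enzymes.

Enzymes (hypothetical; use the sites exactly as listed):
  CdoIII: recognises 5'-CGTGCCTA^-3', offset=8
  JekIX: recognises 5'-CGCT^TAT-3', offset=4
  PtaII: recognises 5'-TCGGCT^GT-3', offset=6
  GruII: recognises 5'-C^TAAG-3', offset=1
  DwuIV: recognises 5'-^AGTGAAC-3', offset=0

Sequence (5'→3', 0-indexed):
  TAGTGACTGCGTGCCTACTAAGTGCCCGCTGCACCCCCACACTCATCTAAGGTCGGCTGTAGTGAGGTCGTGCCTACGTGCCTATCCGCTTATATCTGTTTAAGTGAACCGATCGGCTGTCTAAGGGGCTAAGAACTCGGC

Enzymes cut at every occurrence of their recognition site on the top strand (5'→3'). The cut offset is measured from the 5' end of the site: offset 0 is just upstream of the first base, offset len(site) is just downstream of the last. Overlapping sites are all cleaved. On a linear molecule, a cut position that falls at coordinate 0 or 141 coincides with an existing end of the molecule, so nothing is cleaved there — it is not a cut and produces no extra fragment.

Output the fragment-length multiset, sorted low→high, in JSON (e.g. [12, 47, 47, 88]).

[1,3,6,8,8,11,12,12,16,17,18,29]

Scan for sites:
  CdoIII (CGTGCCTA, off=8): starts [9, 68, 76] → cuts [17, 76, 84]
  JekIX (CGCTTAT, off=4): starts [86] → cuts [90]
  PtaII (TCGGCTGT, off=6): starts [52, 112] → cuts [58, 118]
  GruII (CTAAG, off=1): starts [17, 46, 120, 128] → cuts [18, 47, 121, 129]
  DwuIV (AGTGAAC, off=0): starts [102] → cuts [102]

All cut coordinates (distinct, sorted): [17, 18, 47, 58, 76, 84, 90, 102, 118, 121, 129]

Fragments:
  [0,17): 17 bp
  [17,18): 1 bp
  [18,47): 29 bp
  [47,58): 11 bp
  [58,76): 18 bp
  [76,84): 8 bp
  [84,90): 6 bp
  [90,102): 12 bp
  [102,118): 16 bp
  [118,121): 3 bp
  [121,129): 8 bp
  [129,141): 12 bp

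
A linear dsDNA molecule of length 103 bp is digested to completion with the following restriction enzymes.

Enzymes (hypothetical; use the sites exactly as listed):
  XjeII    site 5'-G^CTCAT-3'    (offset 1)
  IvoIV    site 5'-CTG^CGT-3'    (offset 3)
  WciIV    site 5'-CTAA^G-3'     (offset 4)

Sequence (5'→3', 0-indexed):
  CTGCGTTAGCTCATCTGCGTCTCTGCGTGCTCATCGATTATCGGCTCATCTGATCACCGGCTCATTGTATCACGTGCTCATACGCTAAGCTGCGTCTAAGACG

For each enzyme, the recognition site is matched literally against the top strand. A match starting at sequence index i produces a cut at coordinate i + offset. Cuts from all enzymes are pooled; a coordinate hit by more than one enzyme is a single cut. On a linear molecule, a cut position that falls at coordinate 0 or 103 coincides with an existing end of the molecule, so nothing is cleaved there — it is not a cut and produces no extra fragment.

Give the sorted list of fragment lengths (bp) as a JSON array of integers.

[3,4,4,4,6,7,8,8,12,15,16,16]

Scan for sites:
  XjeII (GCTCAT, off=1): starts [8, 28, 43, 59, 75] → cuts [9, 29, 44, 60, 76]
  IvoIV (CTGCGT, off=3): starts [0, 14, 22, 89] → cuts [3, 17, 25, 92]
  WciIV (CTAAG, off=4): starts [84, 95] → cuts [88, 99]

All cut coordinates (distinct, sorted): [3, 9, 17, 25, 29, 44, 60, 76, 88, 92, 99]

Fragments:
  [0,3): 3 bp
  [3,9): 6 bp
  [9,17): 8 bp
  [17,25): 8 bp
  [25,29): 4 bp
  [29,44): 15 bp
  [44,60): 16 bp
  [60,76): 16 bp
  [76,88): 12 bp
  [88,92): 4 bp
  [92,99): 7 bp
  [99,103): 4 bp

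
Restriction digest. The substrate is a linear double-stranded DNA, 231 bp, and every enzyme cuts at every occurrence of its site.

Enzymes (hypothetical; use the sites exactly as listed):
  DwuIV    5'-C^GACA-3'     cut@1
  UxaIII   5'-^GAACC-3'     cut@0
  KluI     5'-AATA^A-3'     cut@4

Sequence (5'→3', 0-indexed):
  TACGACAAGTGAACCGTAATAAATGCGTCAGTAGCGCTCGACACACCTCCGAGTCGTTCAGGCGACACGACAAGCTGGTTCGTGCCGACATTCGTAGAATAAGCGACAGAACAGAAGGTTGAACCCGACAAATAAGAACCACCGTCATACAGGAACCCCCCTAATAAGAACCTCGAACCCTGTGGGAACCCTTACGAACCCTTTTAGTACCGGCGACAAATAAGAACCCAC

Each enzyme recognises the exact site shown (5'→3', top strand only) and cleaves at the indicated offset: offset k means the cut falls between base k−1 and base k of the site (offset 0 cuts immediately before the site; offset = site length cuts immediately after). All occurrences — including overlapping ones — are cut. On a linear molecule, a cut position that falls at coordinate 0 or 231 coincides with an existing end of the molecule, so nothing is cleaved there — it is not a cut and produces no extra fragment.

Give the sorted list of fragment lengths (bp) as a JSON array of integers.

Per-enzyme occurrences:
  DwuIV (CGACA, off=1): starts [2, 38, 62, 67, 85, 103, 125, 213] → cuts [3, 39, 63, 68, 86, 104, 126, 214]
  UxaIII (GAACC, off=0): starts [10, 120, 135, 152, 167, 174, 185, 195, 223] → cuts [10, 120, 135, 152, 167, 174, 185, 195, 223]
  KluI (AATAA, off=4): starts [17, 97, 130, 162, 218] → cuts [21, 101, 134, 166, 222]

All cut coordinates (distinct, sorted): [3, 10, 21, 39, 63, 68, 86, 101, 104, 120, 126, 134, 135, 152, 166, 167, 174, 185, 195, 214, 222, 223]

Fragments:
  [0,3): 3 bp
  [3,10): 7 bp
  [10,21): 11 bp
  [21,39): 18 bp
  [39,63): 24 bp
  [63,68): 5 bp
  [68,86): 18 bp
  [86,101): 15 bp
  [101,104): 3 bp
  [104,120): 16 bp
  [120,126): 6 bp
  [126,134): 8 bp
  [134,135): 1 bp
  [135,152): 17 bp
  [152,166): 14 bp
  [166,167): 1 bp
  [167,174): 7 bp
  [174,185): 11 bp
  [185,195): 10 bp
  [195,214): 19 bp
  [214,222): 8 bp
  [222,223): 1 bp
  [223,231): 8 bp

[1,1,1,3,3,5,6,7,7,8,8,8,10,11,11,14,15,16,17,18,18,19,24]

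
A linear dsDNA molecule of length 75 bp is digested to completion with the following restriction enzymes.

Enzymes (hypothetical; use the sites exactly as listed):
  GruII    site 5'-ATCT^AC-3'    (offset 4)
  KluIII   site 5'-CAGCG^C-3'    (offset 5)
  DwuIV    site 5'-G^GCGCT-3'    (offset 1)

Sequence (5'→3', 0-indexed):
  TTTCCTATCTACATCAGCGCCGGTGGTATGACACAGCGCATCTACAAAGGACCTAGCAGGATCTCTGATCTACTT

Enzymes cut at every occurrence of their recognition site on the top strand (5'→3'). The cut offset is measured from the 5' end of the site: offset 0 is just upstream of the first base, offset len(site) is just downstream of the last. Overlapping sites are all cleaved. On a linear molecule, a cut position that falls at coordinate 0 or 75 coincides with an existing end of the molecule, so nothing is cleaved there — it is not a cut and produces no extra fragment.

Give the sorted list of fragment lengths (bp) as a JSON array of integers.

[4,5,9,10,19,28]

Per-enzyme occurrences:
  GruII (ATCTAC, off=4): starts [6, 39, 67] → cuts [10, 43, 71]
  KluIII (CAGCGC, off=5): starts [14, 33] → cuts [19, 38]
  DwuIV (GGCGCT, off=1): no sites

All cut coordinates (distinct, sorted): [10, 19, 38, 43, 71]

Fragment lengths:
  [0,10): 10 bp
  [10,19): 9 bp
  [19,38): 19 bp
  [38,43): 5 bp
  [43,71): 28 bp
  [71,75): 4 bp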